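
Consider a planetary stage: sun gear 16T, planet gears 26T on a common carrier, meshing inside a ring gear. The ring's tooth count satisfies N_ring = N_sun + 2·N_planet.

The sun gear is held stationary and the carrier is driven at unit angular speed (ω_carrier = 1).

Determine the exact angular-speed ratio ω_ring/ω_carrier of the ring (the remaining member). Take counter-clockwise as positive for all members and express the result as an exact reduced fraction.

N_ring = 16 + 2·26 = 68
16(ω_s−ω_c) = −68(ω_r−ω_c),  ω_s=0, ω_c=1
ω_r = 1 − (16/68)(0−1) = 21/17
ω_r/ω_c = 21/17

21/17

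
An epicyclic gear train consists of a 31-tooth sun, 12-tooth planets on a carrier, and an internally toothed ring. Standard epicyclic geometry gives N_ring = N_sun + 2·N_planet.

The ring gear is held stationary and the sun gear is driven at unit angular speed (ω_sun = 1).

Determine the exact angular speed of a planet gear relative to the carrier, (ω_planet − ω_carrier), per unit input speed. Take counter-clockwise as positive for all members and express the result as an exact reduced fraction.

-1705/1032

N_ring = 31 + 2·12 = 55
31(ω_s−ω_c) = −55(ω_r−ω_c),  ω_r=0, ω_s=1
31(1−ω_c) = −55(0−ω_c)  ⇒  86ω_c = 31  ⇒  ω_c = 31/86
sun–planet: 31·(1−31/86) = −12·(ω_p−ω_c)  ⇒  ω_p−ω_c = −(31/12)·(55/86) = -1705/1032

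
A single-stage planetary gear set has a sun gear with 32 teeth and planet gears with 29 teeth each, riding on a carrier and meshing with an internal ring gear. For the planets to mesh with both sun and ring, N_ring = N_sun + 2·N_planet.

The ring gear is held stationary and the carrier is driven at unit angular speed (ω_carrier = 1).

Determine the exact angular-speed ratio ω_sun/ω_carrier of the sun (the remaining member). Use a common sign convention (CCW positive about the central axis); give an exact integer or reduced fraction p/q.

N_ring = 32 + 2·29 = 90
32(ω_s−ω_c) = −90(ω_r−ω_c),  ω_r=0, ω_c=1
ω_s = 1 − (90/32)(0−1) = 61/16
ω_s/ω_c = 61/16

61/16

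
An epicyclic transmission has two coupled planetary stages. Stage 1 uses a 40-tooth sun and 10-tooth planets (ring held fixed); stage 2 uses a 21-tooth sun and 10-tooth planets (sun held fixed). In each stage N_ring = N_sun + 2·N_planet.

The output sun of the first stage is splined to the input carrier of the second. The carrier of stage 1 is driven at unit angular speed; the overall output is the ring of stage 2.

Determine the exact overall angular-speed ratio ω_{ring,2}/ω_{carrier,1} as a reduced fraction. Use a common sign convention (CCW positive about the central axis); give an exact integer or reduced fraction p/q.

155/41

Stage 1: N_ring = 40 + 2·10 = 60
Stage 1: 40(ω_s−ω_c) = −60(ω_r−ω_c),  ω_r=0, ω_c=1
Stage 1: ω_s = 1 − (60/40)(0−1) = 5/2
  ⇒ ω_s¹/ω_c¹ = 5/2
Stage 2: N_ring = 21 + 2·10 = 41
Stage 2: 21(ω_s−ω_c) = −41(ω_r−ω_c),  ω_s=0, ω_c=1
Stage 2: ω_r = 1 − (21/41)(0−1) = 62/41
  ⇒ ω_r²/ω_c² = 62/41
Coupling ω_c² = ω_s¹ ⇒ overall = 5/2 × 62/41 = 155/41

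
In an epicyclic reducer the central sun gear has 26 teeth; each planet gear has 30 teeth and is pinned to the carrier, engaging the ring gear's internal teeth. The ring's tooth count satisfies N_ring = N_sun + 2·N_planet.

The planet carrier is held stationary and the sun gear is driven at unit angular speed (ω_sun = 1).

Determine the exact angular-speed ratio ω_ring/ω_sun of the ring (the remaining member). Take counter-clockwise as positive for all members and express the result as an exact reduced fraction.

N_ring = 26 + 2·30 = 86
26(ω_s−ω_c) = −86(ω_r−ω_c),  ω_c=0, ω_s=1
ω_r = 0 − (26/86)(1−0) = -13/43
ω_r/ω_s = -13/43

-13/43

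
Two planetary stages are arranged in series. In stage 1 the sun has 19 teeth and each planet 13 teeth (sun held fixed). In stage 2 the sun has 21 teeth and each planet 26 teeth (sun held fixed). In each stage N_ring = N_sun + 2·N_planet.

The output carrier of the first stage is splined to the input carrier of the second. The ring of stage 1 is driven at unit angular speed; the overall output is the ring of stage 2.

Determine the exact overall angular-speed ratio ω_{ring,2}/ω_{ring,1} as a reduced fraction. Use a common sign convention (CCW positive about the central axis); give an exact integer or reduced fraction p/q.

2115/2336

Stage 1: N_ring = 19 + 2·13 = 45
Stage 1: 19(ω_s−ω_c) = −45(ω_r−ω_c),  ω_s=0, ω_r=1
Stage 1: 19(0−ω_c) = −45(1−ω_c)  ⇒  64ω_c = 45  ⇒  ω_c = 45/64
  ⇒ ω_c¹/ω_r¹ = 45/64
Stage 2: N_ring = 21 + 2·26 = 73
Stage 2: 21(ω_s−ω_c) = −73(ω_r−ω_c),  ω_s=0, ω_c=1
Stage 2: ω_r = 1 − (21/73)(0−1) = 94/73
  ⇒ ω_r²/ω_c² = 94/73
Coupling ω_c² = ω_c¹ ⇒ overall = 45/64 × 94/73 = 2115/2336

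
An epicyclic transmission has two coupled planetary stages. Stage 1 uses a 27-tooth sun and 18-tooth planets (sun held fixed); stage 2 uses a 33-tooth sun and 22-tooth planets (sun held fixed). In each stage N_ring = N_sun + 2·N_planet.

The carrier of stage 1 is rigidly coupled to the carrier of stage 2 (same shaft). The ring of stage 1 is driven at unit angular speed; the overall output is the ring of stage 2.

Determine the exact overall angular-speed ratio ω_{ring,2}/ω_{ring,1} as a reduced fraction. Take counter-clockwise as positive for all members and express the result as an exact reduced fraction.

Stage 1: N_ring = 27 + 2·18 = 63
Stage 1: 27(ω_s−ω_c) = −63(ω_r−ω_c),  ω_s=0, ω_r=1
Stage 1: 27(0−ω_c) = −63(1−ω_c)  ⇒  90ω_c = 63  ⇒  ω_c = 7/10
  ⇒ ω_c¹/ω_r¹ = 7/10
Stage 2: N_ring = 33 + 2·22 = 77
Stage 2: 33(ω_s−ω_c) = −77(ω_r−ω_c),  ω_s=0, ω_c=1
Stage 2: ω_r = 1 − (33/77)(0−1) = 10/7
  ⇒ ω_r²/ω_c² = 10/7
Coupling ω_c² = ω_c¹ ⇒ overall = 7/10 × 10/7 = 1

1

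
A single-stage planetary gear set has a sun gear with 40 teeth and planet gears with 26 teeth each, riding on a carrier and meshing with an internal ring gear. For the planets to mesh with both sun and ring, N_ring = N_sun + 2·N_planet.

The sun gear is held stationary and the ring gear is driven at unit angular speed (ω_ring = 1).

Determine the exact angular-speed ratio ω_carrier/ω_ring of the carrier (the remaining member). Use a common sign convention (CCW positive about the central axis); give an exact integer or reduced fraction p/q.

N_ring = 40 + 2·26 = 92
40(ω_s−ω_c) = −92(ω_r−ω_c),  ω_s=0, ω_r=1
40(0−ω_c) = −92(1−ω_c)  ⇒  132ω_c = 92  ⇒  ω_c = 23/33
ω_c/ω_r = 23/33

23/33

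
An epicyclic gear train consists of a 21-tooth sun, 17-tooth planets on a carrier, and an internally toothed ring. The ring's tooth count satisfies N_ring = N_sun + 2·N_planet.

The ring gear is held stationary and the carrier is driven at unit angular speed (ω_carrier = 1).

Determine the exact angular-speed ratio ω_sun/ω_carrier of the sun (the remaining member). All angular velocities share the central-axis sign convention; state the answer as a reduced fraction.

N_ring = 21 + 2·17 = 55
21(ω_s−ω_c) = −55(ω_r−ω_c),  ω_r=0, ω_c=1
ω_s = 1 − (55/21)(0−1) = 76/21
ω_s/ω_c = 76/21

76/21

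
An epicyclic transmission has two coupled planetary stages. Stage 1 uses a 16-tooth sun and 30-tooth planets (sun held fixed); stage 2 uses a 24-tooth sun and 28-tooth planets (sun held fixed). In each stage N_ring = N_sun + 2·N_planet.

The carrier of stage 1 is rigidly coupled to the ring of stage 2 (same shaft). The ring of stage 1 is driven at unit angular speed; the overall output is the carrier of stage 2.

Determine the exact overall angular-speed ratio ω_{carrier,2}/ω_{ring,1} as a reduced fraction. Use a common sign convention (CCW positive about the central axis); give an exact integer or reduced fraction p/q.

Stage 1: N_ring = 16 + 2·30 = 76
Stage 1: 16(ω_s−ω_c) = −76(ω_r−ω_c),  ω_s=0, ω_r=1
Stage 1: 16(0−ω_c) = −76(1−ω_c)  ⇒  92ω_c = 76  ⇒  ω_c = 19/23
  ⇒ ω_c¹/ω_r¹ = 19/23
Stage 2: N_ring = 24 + 2·28 = 80
Stage 2: 24(ω_s−ω_c) = −80(ω_r−ω_c),  ω_s=0, ω_r=1
Stage 2: 24(0−ω_c) = −80(1−ω_c)  ⇒  104ω_c = 80  ⇒  ω_c = 10/13
  ⇒ ω_c²/ω_r² = 10/13
Coupling ω_r² = ω_c¹ ⇒ overall = 19/23 × 10/13 = 190/299

190/299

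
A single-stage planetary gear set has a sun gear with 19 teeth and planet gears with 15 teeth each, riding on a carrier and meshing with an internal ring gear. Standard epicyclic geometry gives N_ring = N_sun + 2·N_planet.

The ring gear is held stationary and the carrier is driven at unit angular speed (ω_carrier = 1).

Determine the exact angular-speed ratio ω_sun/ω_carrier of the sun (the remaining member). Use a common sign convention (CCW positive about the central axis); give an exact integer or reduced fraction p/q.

68/19

N_ring = 19 + 2·15 = 49
19(ω_s−ω_c) = −49(ω_r−ω_c),  ω_r=0, ω_c=1
ω_s = 1 − (49/19)(0−1) = 68/19
ω_s/ω_c = 68/19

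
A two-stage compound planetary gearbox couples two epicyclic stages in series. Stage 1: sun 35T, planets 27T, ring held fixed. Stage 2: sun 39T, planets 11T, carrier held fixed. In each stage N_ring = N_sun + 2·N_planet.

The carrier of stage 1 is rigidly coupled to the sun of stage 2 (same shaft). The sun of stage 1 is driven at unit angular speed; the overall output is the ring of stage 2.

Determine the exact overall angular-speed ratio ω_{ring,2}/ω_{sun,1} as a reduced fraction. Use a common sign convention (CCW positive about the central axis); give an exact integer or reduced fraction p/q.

-1365/7564

Stage 1: N_ring = 35 + 2·27 = 89
Stage 1: 35(ω_s−ω_c) = −89(ω_r−ω_c),  ω_r=0, ω_s=1
Stage 1: 35(1−ω_c) = −89(0−ω_c)  ⇒  124ω_c = 35  ⇒  ω_c = 35/124
  ⇒ ω_c¹/ω_s¹ = 35/124
Stage 2: N_ring = 39 + 2·11 = 61
Stage 2: 39(ω_s−ω_c) = −61(ω_r−ω_c),  ω_c=0, ω_s=1
Stage 2: ω_r = 0 − (39/61)(1−0) = -39/61
  ⇒ ω_r²/ω_s² = -39/61
Coupling ω_s² = ω_c¹ ⇒ overall = 35/124 × -39/61 = -1365/7564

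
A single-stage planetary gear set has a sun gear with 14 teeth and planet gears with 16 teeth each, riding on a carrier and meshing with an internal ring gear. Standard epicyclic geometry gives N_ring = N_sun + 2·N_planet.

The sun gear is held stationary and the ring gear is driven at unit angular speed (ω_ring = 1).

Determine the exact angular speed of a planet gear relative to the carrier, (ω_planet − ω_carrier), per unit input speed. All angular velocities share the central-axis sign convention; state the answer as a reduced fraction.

N_ring = 14 + 2·16 = 46
14(ω_s−ω_c) = −46(ω_r−ω_c),  ω_s=0, ω_r=1
14(0−ω_c) = −46(1−ω_c)  ⇒  60ω_c = 46  ⇒  ω_c = 23/30
sun–planet: 14·(0−23/30) = −16·(ω_p−ω_c)  ⇒  ω_p−ω_c = −(14/16)·(-23/30) = 161/240

161/240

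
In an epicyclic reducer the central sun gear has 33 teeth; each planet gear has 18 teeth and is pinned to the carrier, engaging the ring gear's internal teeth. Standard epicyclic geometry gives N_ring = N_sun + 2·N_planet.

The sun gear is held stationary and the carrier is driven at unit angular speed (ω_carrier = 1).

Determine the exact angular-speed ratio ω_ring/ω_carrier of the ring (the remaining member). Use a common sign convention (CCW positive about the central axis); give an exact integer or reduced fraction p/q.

34/23

N_ring = 33 + 2·18 = 69
33(ω_s−ω_c) = −69(ω_r−ω_c),  ω_s=0, ω_c=1
ω_r = 1 − (33/69)(0−1) = 34/23
ω_r/ω_c = 34/23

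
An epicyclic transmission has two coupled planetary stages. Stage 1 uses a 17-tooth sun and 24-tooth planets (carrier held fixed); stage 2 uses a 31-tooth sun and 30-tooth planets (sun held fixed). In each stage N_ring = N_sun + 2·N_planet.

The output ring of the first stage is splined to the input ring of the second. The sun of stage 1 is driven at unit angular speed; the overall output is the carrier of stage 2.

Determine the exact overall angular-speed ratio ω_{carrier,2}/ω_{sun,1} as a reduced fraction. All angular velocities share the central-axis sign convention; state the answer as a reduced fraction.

-119/610

Stage 1: N_ring = 17 + 2·24 = 65
Stage 1: 17(ω_s−ω_c) = −65(ω_r−ω_c),  ω_c=0, ω_s=1
Stage 1: ω_r = 0 − (17/65)(1−0) = -17/65
  ⇒ ω_r¹/ω_s¹ = -17/65
Stage 2: N_ring = 31 + 2·30 = 91
Stage 2: 31(ω_s−ω_c) = −91(ω_r−ω_c),  ω_s=0, ω_r=1
Stage 2: 31(0−ω_c) = −91(1−ω_c)  ⇒  122ω_c = 91  ⇒  ω_c = 91/122
  ⇒ ω_c²/ω_r² = 91/122
Coupling ω_r² = ω_r¹ ⇒ overall = -17/65 × 91/122 = -119/610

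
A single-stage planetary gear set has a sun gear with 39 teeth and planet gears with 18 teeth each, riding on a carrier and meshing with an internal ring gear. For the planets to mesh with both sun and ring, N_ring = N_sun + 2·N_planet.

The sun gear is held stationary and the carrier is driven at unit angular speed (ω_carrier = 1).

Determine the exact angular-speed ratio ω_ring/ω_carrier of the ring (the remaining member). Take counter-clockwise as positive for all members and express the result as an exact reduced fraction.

38/25

N_ring = 39 + 2·18 = 75
39(ω_s−ω_c) = −75(ω_r−ω_c),  ω_s=0, ω_c=1
ω_r = 1 − (39/75)(0−1) = 38/25
ω_r/ω_c = 38/25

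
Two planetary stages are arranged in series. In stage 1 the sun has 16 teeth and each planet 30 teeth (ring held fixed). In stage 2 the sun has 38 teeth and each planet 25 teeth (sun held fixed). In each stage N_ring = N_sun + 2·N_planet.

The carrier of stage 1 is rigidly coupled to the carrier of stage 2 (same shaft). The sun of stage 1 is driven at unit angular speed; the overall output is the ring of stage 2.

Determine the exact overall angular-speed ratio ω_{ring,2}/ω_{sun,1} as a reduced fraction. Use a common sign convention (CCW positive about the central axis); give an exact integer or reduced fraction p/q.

Stage 1: N_ring = 16 + 2·30 = 76
Stage 1: 16(ω_s−ω_c) = −76(ω_r−ω_c),  ω_r=0, ω_s=1
Stage 1: 16(1−ω_c) = −76(0−ω_c)  ⇒  92ω_c = 16  ⇒  ω_c = 4/23
  ⇒ ω_c¹/ω_s¹ = 4/23
Stage 2: N_ring = 38 + 2·25 = 88
Stage 2: 38(ω_s−ω_c) = −88(ω_r−ω_c),  ω_s=0, ω_c=1
Stage 2: ω_r = 1 − (38/88)(0−1) = 63/44
  ⇒ ω_r²/ω_c² = 63/44
Coupling ω_c² = ω_c¹ ⇒ overall = 4/23 × 63/44 = 63/253

63/253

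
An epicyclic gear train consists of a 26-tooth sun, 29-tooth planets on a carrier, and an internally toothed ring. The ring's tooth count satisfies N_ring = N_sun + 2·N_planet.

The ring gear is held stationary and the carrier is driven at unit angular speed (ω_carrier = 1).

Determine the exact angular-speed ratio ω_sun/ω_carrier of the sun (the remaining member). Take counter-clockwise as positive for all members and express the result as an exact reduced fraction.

N_ring = 26 + 2·29 = 84
26(ω_s−ω_c) = −84(ω_r−ω_c),  ω_r=0, ω_c=1
ω_s = 1 − (84/26)(0−1) = 55/13
ω_s/ω_c = 55/13

55/13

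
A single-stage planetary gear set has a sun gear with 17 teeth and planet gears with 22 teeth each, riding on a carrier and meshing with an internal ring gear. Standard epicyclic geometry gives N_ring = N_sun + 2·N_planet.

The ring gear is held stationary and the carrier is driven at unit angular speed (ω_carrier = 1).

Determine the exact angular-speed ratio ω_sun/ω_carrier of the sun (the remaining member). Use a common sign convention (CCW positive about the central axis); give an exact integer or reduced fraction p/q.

N_ring = 17 + 2·22 = 61
17(ω_s−ω_c) = −61(ω_r−ω_c),  ω_r=0, ω_c=1
ω_s = 1 − (61/17)(0−1) = 78/17
ω_s/ω_c = 78/17

78/17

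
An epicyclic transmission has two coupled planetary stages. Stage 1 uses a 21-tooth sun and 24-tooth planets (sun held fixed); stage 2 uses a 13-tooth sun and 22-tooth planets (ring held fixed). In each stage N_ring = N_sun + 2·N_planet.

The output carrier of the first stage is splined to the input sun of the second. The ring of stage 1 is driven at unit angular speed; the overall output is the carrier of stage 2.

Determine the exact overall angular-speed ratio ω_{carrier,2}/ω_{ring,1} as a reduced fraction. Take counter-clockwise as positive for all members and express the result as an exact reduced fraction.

299/2100

Stage 1: N_ring = 21 + 2·24 = 69
Stage 1: 21(ω_s−ω_c) = −69(ω_r−ω_c),  ω_s=0, ω_r=1
Stage 1: 21(0−ω_c) = −69(1−ω_c)  ⇒  90ω_c = 69  ⇒  ω_c = 23/30
  ⇒ ω_c¹/ω_r¹ = 23/30
Stage 2: N_ring = 13 + 2·22 = 57
Stage 2: 13(ω_s−ω_c) = −57(ω_r−ω_c),  ω_r=0, ω_s=1
Stage 2: 13(1−ω_c) = −57(0−ω_c)  ⇒  70ω_c = 13  ⇒  ω_c = 13/70
  ⇒ ω_c²/ω_s² = 13/70
Coupling ω_s² = ω_c¹ ⇒ overall = 23/30 × 13/70 = 299/2100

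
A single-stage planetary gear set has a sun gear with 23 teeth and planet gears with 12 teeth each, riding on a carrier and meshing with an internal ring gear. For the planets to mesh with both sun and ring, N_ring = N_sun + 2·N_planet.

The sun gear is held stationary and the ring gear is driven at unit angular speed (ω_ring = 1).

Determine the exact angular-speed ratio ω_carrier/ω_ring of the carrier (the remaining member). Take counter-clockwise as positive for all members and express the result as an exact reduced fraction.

N_ring = 23 + 2·12 = 47
23(ω_s−ω_c) = −47(ω_r−ω_c),  ω_s=0, ω_r=1
23(0−ω_c) = −47(1−ω_c)  ⇒  70ω_c = 47  ⇒  ω_c = 47/70
ω_c/ω_r = 47/70

47/70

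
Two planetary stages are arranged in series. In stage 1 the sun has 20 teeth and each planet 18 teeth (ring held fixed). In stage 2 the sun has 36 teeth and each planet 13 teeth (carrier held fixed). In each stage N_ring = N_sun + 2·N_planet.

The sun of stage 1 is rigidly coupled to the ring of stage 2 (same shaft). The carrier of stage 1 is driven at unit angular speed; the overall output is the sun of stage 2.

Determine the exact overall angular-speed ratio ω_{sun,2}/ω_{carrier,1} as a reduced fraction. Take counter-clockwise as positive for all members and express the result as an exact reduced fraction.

Stage 1: N_ring = 20 + 2·18 = 56
Stage 1: 20(ω_s−ω_c) = −56(ω_r−ω_c),  ω_r=0, ω_c=1
Stage 1: ω_s = 1 − (56/20)(0−1) = 19/5
  ⇒ ω_s¹/ω_c¹ = 19/5
Stage 2: N_ring = 36 + 2·13 = 62
Stage 2: 36(ω_s−ω_c) = −62(ω_r−ω_c),  ω_c=0, ω_r=1
Stage 2: ω_s = 0 − (62/36)(1−0) = -31/18
  ⇒ ω_s²/ω_r² = -31/18
Coupling ω_r² = ω_s¹ ⇒ overall = 19/5 × -31/18 = -589/90

-589/90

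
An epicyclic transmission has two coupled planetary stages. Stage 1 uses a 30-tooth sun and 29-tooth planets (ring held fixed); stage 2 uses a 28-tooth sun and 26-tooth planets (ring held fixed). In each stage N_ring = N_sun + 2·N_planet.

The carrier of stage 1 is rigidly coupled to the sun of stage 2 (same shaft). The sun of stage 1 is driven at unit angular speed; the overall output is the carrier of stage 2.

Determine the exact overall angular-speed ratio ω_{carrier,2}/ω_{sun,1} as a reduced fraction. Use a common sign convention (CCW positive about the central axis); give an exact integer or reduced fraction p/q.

35/531

Stage 1: N_ring = 30 + 2·29 = 88
Stage 1: 30(ω_s−ω_c) = −88(ω_r−ω_c),  ω_r=0, ω_s=1
Stage 1: 30(1−ω_c) = −88(0−ω_c)  ⇒  118ω_c = 30  ⇒  ω_c = 15/59
  ⇒ ω_c¹/ω_s¹ = 15/59
Stage 2: N_ring = 28 + 2·26 = 80
Stage 2: 28(ω_s−ω_c) = −80(ω_r−ω_c),  ω_r=0, ω_s=1
Stage 2: 28(1−ω_c) = −80(0−ω_c)  ⇒  108ω_c = 28  ⇒  ω_c = 7/27
  ⇒ ω_c²/ω_s² = 7/27
Coupling ω_s² = ω_c¹ ⇒ overall = 15/59 × 7/27 = 35/531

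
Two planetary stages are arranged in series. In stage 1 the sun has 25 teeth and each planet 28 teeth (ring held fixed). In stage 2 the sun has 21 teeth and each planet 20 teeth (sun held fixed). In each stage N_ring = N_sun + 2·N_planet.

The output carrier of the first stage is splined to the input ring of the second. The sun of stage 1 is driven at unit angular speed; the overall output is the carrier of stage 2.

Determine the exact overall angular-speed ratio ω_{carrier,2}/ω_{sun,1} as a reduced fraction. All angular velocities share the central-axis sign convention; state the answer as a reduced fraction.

Stage 1: N_ring = 25 + 2·28 = 81
Stage 1: 25(ω_s−ω_c) = −81(ω_r−ω_c),  ω_r=0, ω_s=1
Stage 1: 25(1−ω_c) = −81(0−ω_c)  ⇒  106ω_c = 25  ⇒  ω_c = 25/106
  ⇒ ω_c¹/ω_s¹ = 25/106
Stage 2: N_ring = 21 + 2·20 = 61
Stage 2: 21(ω_s−ω_c) = −61(ω_r−ω_c),  ω_s=0, ω_r=1
Stage 2: 21(0−ω_c) = −61(1−ω_c)  ⇒  82ω_c = 61  ⇒  ω_c = 61/82
  ⇒ ω_c²/ω_r² = 61/82
Coupling ω_r² = ω_c¹ ⇒ overall = 25/106 × 61/82 = 1525/8692

1525/8692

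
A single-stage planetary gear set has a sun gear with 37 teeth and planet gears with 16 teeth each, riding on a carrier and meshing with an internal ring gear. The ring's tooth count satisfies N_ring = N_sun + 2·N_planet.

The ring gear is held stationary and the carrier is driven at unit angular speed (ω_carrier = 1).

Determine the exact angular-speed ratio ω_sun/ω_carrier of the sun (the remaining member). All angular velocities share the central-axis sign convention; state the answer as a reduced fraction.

N_ring = 37 + 2·16 = 69
37(ω_s−ω_c) = −69(ω_r−ω_c),  ω_r=0, ω_c=1
ω_s = 1 − (69/37)(0−1) = 106/37
ω_s/ω_c = 106/37

106/37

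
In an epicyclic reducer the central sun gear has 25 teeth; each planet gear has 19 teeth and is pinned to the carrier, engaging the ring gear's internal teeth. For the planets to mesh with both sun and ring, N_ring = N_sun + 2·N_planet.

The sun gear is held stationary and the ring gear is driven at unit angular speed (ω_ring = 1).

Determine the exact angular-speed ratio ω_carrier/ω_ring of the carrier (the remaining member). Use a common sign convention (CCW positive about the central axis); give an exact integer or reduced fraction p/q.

63/88

N_ring = 25 + 2·19 = 63
25(ω_s−ω_c) = −63(ω_r−ω_c),  ω_s=0, ω_r=1
25(0−ω_c) = −63(1−ω_c)  ⇒  88ω_c = 63  ⇒  ω_c = 63/88
ω_c/ω_r = 63/88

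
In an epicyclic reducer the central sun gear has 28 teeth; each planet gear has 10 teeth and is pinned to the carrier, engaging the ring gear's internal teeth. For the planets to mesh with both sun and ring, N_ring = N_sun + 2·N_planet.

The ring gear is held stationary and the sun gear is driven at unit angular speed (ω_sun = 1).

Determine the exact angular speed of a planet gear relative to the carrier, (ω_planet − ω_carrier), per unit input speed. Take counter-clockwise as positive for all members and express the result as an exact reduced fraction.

N_ring = 28 + 2·10 = 48
28(ω_s−ω_c) = −48(ω_r−ω_c),  ω_r=0, ω_s=1
28(1−ω_c) = −48(0−ω_c)  ⇒  76ω_c = 28  ⇒  ω_c = 7/19
sun–planet: 28·(1−7/19) = −10·(ω_p−ω_c)  ⇒  ω_p−ω_c = −(28/10)·(12/19) = -168/95

-168/95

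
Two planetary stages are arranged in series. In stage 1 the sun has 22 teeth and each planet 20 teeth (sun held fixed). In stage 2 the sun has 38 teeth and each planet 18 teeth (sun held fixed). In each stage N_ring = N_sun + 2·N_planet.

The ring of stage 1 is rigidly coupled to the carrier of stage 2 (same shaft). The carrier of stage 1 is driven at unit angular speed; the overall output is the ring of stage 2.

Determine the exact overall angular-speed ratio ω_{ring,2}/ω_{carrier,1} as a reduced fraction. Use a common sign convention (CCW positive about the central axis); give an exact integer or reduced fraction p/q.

Stage 1: N_ring = 22 + 2·20 = 62
Stage 1: 22(ω_s−ω_c) = −62(ω_r−ω_c),  ω_s=0, ω_c=1
Stage 1: ω_r = 1 − (22/62)(0−1) = 42/31
  ⇒ ω_r¹/ω_c¹ = 42/31
Stage 2: N_ring = 38 + 2·18 = 74
Stage 2: 38(ω_s−ω_c) = −74(ω_r−ω_c),  ω_s=0, ω_c=1
Stage 2: ω_r = 1 − (38/74)(0−1) = 56/37
  ⇒ ω_r²/ω_c² = 56/37
Coupling ω_c² = ω_r¹ ⇒ overall = 42/31 × 56/37 = 2352/1147

2352/1147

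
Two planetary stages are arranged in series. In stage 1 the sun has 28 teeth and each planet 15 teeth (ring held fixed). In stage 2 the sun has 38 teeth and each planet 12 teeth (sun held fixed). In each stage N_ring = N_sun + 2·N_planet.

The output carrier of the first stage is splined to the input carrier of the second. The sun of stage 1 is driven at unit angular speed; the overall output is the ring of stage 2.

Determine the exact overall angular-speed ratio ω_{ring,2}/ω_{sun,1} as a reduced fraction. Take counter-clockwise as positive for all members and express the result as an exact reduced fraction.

700/1333

Stage 1: N_ring = 28 + 2·15 = 58
Stage 1: 28(ω_s−ω_c) = −58(ω_r−ω_c),  ω_r=0, ω_s=1
Stage 1: 28(1−ω_c) = −58(0−ω_c)  ⇒  86ω_c = 28  ⇒  ω_c = 14/43
  ⇒ ω_c¹/ω_s¹ = 14/43
Stage 2: N_ring = 38 + 2·12 = 62
Stage 2: 38(ω_s−ω_c) = −62(ω_r−ω_c),  ω_s=0, ω_c=1
Stage 2: ω_r = 1 − (38/62)(0−1) = 50/31
  ⇒ ω_r²/ω_c² = 50/31
Coupling ω_c² = ω_c¹ ⇒ overall = 14/43 × 50/31 = 700/1333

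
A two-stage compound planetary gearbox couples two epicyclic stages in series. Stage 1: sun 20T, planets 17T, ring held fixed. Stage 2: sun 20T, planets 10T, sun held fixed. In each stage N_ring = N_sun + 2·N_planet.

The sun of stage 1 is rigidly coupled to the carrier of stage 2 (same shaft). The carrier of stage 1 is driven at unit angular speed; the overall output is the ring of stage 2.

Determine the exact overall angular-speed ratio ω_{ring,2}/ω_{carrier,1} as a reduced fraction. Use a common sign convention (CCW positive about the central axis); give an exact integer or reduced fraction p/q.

Stage 1: N_ring = 20 + 2·17 = 54
Stage 1: 20(ω_s−ω_c) = −54(ω_r−ω_c),  ω_r=0, ω_c=1
Stage 1: ω_s = 1 − (54/20)(0−1) = 37/10
  ⇒ ω_s¹/ω_c¹ = 37/10
Stage 2: N_ring = 20 + 2·10 = 40
Stage 2: 20(ω_s−ω_c) = −40(ω_r−ω_c),  ω_s=0, ω_c=1
Stage 2: ω_r = 1 − (20/40)(0−1) = 3/2
  ⇒ ω_r²/ω_c² = 3/2
Coupling ω_c² = ω_s¹ ⇒ overall = 37/10 × 3/2 = 111/20

111/20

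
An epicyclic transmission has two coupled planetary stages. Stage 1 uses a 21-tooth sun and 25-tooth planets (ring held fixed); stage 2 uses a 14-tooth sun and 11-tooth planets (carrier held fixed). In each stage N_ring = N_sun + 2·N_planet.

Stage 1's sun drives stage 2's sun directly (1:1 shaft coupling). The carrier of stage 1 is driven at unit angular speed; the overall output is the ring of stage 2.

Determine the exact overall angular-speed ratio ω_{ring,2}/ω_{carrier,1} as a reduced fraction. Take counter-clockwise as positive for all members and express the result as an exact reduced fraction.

Stage 1: N_ring = 21 + 2·25 = 71
Stage 1: 21(ω_s−ω_c) = −71(ω_r−ω_c),  ω_r=0, ω_c=1
Stage 1: ω_s = 1 − (71/21)(0−1) = 92/21
  ⇒ ω_s¹/ω_c¹ = 92/21
Stage 2: N_ring = 14 + 2·11 = 36
Stage 2: 14(ω_s−ω_c) = −36(ω_r−ω_c),  ω_c=0, ω_s=1
Stage 2: ω_r = 0 − (14/36)(1−0) = -7/18
  ⇒ ω_r²/ω_s² = -7/18
Coupling ω_s² = ω_s¹ ⇒ overall = 92/21 × -7/18 = -46/27

-46/27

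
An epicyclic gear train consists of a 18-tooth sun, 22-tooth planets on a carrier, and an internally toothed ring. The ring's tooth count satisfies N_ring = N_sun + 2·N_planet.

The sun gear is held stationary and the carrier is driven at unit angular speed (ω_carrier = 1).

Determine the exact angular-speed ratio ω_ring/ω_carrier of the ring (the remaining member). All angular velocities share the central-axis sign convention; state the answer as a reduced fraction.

N_ring = 18 + 2·22 = 62
18(ω_s−ω_c) = −62(ω_r−ω_c),  ω_s=0, ω_c=1
ω_r = 1 − (18/62)(0−1) = 40/31
ω_r/ω_c = 40/31

40/31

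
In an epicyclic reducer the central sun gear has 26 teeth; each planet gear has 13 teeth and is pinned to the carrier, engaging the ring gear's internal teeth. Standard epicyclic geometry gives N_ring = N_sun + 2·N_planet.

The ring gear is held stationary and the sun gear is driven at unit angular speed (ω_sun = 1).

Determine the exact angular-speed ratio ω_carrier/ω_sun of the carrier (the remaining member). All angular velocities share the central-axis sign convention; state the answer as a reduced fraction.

1/3

N_ring = 26 + 2·13 = 52
26(ω_s−ω_c) = −52(ω_r−ω_c),  ω_r=0, ω_s=1
26(1−ω_c) = −52(0−ω_c)  ⇒  78ω_c = 26  ⇒  ω_c = 1/3
ω_c/ω_s = 1/3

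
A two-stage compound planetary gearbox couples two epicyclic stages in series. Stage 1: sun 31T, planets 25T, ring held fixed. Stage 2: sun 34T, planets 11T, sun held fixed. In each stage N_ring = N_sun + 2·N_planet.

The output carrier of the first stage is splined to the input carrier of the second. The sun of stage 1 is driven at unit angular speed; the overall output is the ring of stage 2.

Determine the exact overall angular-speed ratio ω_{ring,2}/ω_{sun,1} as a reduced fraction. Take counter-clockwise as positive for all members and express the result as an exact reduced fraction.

Stage 1: N_ring = 31 + 2·25 = 81
Stage 1: 31(ω_s−ω_c) = −81(ω_r−ω_c),  ω_r=0, ω_s=1
Stage 1: 31(1−ω_c) = −81(0−ω_c)  ⇒  112ω_c = 31  ⇒  ω_c = 31/112
  ⇒ ω_c¹/ω_s¹ = 31/112
Stage 2: N_ring = 34 + 2·11 = 56
Stage 2: 34(ω_s−ω_c) = −56(ω_r−ω_c),  ω_s=0, ω_c=1
Stage 2: ω_r = 1 − (34/56)(0−1) = 45/28
  ⇒ ω_r²/ω_c² = 45/28
Coupling ω_c² = ω_c¹ ⇒ overall = 31/112 × 45/28 = 1395/3136

1395/3136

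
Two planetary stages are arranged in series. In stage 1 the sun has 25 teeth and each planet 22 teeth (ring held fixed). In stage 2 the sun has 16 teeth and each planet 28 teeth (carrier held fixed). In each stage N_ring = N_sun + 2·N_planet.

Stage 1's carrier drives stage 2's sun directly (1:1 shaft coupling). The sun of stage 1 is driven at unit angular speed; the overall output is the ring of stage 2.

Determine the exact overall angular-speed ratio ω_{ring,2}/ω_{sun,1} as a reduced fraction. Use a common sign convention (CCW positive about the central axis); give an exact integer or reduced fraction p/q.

-25/423

Stage 1: N_ring = 25 + 2·22 = 69
Stage 1: 25(ω_s−ω_c) = −69(ω_r−ω_c),  ω_r=0, ω_s=1
Stage 1: 25(1−ω_c) = −69(0−ω_c)  ⇒  94ω_c = 25  ⇒  ω_c = 25/94
  ⇒ ω_c¹/ω_s¹ = 25/94
Stage 2: N_ring = 16 + 2·28 = 72
Stage 2: 16(ω_s−ω_c) = −72(ω_r−ω_c),  ω_c=0, ω_s=1
Stage 2: ω_r = 0 − (16/72)(1−0) = -2/9
  ⇒ ω_r²/ω_s² = -2/9
Coupling ω_s² = ω_c¹ ⇒ overall = 25/94 × -2/9 = -25/423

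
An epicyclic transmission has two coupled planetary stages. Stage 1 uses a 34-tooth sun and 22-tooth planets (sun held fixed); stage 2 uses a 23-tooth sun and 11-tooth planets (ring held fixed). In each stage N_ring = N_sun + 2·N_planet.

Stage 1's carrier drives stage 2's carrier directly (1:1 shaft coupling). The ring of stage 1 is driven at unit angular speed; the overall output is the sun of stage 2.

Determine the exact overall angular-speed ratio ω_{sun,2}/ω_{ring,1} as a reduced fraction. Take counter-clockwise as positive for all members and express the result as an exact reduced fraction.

Stage 1: N_ring = 34 + 2·22 = 78
Stage 1: 34(ω_s−ω_c) = −78(ω_r−ω_c),  ω_s=0, ω_r=1
Stage 1: 34(0−ω_c) = −78(1−ω_c)  ⇒  112ω_c = 78  ⇒  ω_c = 39/56
  ⇒ ω_c¹/ω_r¹ = 39/56
Stage 2: N_ring = 23 + 2·11 = 45
Stage 2: 23(ω_s−ω_c) = −45(ω_r−ω_c),  ω_r=0, ω_c=1
Stage 2: ω_s = 1 − (45/23)(0−1) = 68/23
  ⇒ ω_s²/ω_c² = 68/23
Coupling ω_c² = ω_c¹ ⇒ overall = 39/56 × 68/23 = 663/322

663/322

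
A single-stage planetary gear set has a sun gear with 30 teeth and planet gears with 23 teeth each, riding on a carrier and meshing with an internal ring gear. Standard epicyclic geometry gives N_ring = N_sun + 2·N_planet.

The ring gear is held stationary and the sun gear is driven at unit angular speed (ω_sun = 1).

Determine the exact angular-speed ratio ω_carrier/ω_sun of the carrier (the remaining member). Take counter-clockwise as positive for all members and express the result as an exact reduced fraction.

N_ring = 30 + 2·23 = 76
30(ω_s−ω_c) = −76(ω_r−ω_c),  ω_r=0, ω_s=1
30(1−ω_c) = −76(0−ω_c)  ⇒  106ω_c = 30  ⇒  ω_c = 15/53
ω_c/ω_s = 15/53

15/53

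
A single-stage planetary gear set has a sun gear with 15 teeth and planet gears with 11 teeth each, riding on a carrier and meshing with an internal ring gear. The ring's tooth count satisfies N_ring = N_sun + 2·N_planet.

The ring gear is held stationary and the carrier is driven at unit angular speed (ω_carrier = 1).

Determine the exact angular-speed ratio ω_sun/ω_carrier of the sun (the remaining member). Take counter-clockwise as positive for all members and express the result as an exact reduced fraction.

52/15

N_ring = 15 + 2·11 = 37
15(ω_s−ω_c) = −37(ω_r−ω_c),  ω_r=0, ω_c=1
ω_s = 1 − (37/15)(0−1) = 52/15
ω_s/ω_c = 52/15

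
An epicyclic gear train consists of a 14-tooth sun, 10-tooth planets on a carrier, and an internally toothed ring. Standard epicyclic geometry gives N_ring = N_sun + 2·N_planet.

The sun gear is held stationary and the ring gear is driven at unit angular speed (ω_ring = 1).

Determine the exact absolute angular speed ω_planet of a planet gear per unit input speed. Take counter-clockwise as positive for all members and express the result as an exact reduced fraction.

17/10

N_ring = 14 + 2·10 = 34
14(ω_s−ω_c) = −34(ω_r−ω_c),  ω_s=0, ω_r=1
14(0−ω_c) = −34(1−ω_c)  ⇒  48ω_c = 34  ⇒  ω_c = 17/24
sun–planet: 14·(0−17/24) = −10·(ω_p−ω_c)  ⇒  ω_p−ω_c = −(14/10)·(-17/24) = 119/120
ω_p = 17/24 + 119/120 = 17/10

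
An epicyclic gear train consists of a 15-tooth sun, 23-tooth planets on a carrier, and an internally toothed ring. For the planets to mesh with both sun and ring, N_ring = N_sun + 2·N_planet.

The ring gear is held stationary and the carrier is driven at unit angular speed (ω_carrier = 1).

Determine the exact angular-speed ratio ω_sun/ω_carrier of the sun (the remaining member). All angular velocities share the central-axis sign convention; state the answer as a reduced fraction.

76/15

N_ring = 15 + 2·23 = 61
15(ω_s−ω_c) = −61(ω_r−ω_c),  ω_r=0, ω_c=1
ω_s = 1 − (61/15)(0−1) = 76/15
ω_s/ω_c = 76/15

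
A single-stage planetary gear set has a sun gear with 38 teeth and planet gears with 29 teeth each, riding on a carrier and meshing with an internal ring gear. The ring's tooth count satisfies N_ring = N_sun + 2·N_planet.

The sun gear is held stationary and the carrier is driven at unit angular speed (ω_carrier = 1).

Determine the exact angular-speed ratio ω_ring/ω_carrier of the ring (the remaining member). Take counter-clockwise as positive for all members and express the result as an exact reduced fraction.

67/48

N_ring = 38 + 2·29 = 96
38(ω_s−ω_c) = −96(ω_r−ω_c),  ω_s=0, ω_c=1
ω_r = 1 − (38/96)(0−1) = 67/48
ω_r/ω_c = 67/48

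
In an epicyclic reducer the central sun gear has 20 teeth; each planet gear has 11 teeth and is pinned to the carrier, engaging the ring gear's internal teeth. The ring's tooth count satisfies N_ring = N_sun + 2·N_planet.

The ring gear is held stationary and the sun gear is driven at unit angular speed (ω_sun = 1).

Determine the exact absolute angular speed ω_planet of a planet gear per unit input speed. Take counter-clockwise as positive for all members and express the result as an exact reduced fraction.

-10/11

N_ring = 20 + 2·11 = 42
20(ω_s−ω_c) = −42(ω_r−ω_c),  ω_r=0, ω_s=1
20(1−ω_c) = −42(0−ω_c)  ⇒  62ω_c = 20  ⇒  ω_c = 10/31
sun–planet: 20·(1−10/31) = −11·(ω_p−ω_c)  ⇒  ω_p−ω_c = −(20/11)·(21/31) = -420/341
ω_p = 10/31 − 420/341 = -10/11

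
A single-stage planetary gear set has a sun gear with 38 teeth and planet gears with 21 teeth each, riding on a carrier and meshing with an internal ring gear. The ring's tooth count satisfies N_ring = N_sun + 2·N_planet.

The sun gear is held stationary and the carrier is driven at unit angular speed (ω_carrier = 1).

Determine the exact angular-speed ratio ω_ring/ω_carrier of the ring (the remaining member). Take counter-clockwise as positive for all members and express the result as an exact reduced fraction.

59/40

N_ring = 38 + 2·21 = 80
38(ω_s−ω_c) = −80(ω_r−ω_c),  ω_s=0, ω_c=1
ω_r = 1 − (38/80)(0−1) = 59/40
ω_r/ω_c = 59/40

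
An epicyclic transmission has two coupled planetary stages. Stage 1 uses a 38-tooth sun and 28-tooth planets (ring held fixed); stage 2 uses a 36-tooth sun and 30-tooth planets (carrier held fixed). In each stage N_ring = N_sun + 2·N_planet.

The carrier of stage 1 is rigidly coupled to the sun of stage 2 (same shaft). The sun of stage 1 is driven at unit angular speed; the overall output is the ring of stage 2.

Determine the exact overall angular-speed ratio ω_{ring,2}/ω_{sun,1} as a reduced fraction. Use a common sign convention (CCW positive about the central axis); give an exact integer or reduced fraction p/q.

Stage 1: N_ring = 38 + 2·28 = 94
Stage 1: 38(ω_s−ω_c) = −94(ω_r−ω_c),  ω_r=0, ω_s=1
Stage 1: 38(1−ω_c) = −94(0−ω_c)  ⇒  132ω_c = 38  ⇒  ω_c = 19/66
  ⇒ ω_c¹/ω_s¹ = 19/66
Stage 2: N_ring = 36 + 2·30 = 96
Stage 2: 36(ω_s−ω_c) = −96(ω_r−ω_c),  ω_c=0, ω_s=1
Stage 2: ω_r = 0 − (36/96)(1−0) = -3/8
  ⇒ ω_r²/ω_s² = -3/8
Coupling ω_s² = ω_c¹ ⇒ overall = 19/66 × -3/8 = -19/176

-19/176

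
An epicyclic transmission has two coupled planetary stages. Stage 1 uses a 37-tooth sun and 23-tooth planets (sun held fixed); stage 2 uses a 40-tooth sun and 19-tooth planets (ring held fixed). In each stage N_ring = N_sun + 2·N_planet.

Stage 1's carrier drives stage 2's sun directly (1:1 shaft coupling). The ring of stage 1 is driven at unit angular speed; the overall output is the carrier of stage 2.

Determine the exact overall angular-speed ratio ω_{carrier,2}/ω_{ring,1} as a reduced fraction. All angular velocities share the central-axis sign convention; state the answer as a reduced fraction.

83/354

Stage 1: N_ring = 37 + 2·23 = 83
Stage 1: 37(ω_s−ω_c) = −83(ω_r−ω_c),  ω_s=0, ω_r=1
Stage 1: 37(0−ω_c) = −83(1−ω_c)  ⇒  120ω_c = 83  ⇒  ω_c = 83/120
  ⇒ ω_c¹/ω_r¹ = 83/120
Stage 2: N_ring = 40 + 2·19 = 78
Stage 2: 40(ω_s−ω_c) = −78(ω_r−ω_c),  ω_r=0, ω_s=1
Stage 2: 40(1−ω_c) = −78(0−ω_c)  ⇒  118ω_c = 40  ⇒  ω_c = 20/59
  ⇒ ω_c²/ω_s² = 20/59
Coupling ω_s² = ω_c¹ ⇒ overall = 83/120 × 20/59 = 83/354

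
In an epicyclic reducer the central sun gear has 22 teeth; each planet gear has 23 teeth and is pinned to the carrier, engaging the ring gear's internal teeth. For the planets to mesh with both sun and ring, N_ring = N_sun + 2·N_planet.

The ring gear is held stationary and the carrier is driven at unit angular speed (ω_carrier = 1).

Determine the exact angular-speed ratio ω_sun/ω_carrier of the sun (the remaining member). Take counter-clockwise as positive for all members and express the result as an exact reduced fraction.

45/11

N_ring = 22 + 2·23 = 68
22(ω_s−ω_c) = −68(ω_r−ω_c),  ω_r=0, ω_c=1
ω_s = 1 − (68/22)(0−1) = 45/11
ω_s/ω_c = 45/11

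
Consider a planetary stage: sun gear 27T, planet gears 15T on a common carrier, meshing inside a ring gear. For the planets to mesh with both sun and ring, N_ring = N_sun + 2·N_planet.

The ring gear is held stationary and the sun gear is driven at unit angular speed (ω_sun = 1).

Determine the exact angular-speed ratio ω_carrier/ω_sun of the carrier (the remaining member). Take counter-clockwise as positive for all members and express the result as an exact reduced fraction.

9/28

N_ring = 27 + 2·15 = 57
27(ω_s−ω_c) = −57(ω_r−ω_c),  ω_r=0, ω_s=1
27(1−ω_c) = −57(0−ω_c)  ⇒  84ω_c = 27  ⇒  ω_c = 9/28
ω_c/ω_s = 9/28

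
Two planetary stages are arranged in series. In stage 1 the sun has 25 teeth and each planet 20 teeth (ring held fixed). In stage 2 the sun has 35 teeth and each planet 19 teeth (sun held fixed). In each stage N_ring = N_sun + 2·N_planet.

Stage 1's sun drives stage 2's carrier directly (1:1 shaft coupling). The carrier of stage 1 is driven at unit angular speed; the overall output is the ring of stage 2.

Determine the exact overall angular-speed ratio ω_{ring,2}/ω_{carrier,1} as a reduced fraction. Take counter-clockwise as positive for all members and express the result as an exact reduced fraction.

Stage 1: N_ring = 25 + 2·20 = 65
Stage 1: 25(ω_s−ω_c) = −65(ω_r−ω_c),  ω_r=0, ω_c=1
Stage 1: ω_s = 1 − (65/25)(0−1) = 18/5
  ⇒ ω_s¹/ω_c¹ = 18/5
Stage 2: N_ring = 35 + 2·19 = 73
Stage 2: 35(ω_s−ω_c) = −73(ω_r−ω_c),  ω_s=0, ω_c=1
Stage 2: ω_r = 1 − (35/73)(0−1) = 108/73
  ⇒ ω_r²/ω_c² = 108/73
Coupling ω_c² = ω_s¹ ⇒ overall = 18/5 × 108/73 = 1944/365

1944/365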